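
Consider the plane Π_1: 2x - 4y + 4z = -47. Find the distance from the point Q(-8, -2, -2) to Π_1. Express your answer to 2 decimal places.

n·Q − d = (2)·(-8) + (-4)·(-2) + (4)·(-2) − (-47) = 31; |n| = √36.
Distance = |31| / √36 = 31/√36 ≈ 5.17.

5.17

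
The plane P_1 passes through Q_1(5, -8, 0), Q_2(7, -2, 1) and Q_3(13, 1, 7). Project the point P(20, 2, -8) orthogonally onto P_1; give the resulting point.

(9, 4, 2)

Q_1Q_2 = (2, 6, 1), Q_1Q_3 = (8, 9, 7); a normal to P_1 is Q_1Q_2 × Q_1Q_3 = (33, -6, -30).
Using Q_1: P_1 has equation 33x - 6y - 30z = 213.
Foot = P − λn with λ = (n·P − d)/|n|² = (888 − 213)/2025 = 1/3.
Foot = (20, 2, -8) − (1/3)·(33, -6, -30) = (9, 4, 2).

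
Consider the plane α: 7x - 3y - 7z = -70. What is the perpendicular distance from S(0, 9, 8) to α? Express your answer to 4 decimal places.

1.2568

n·S − d = (7)·(0) + (-3)·(9) + (-7)·(8) − (-70) = -13; |n| = √107.
Distance = |-13| / √107 = 13/√107 ≈ 1.2568.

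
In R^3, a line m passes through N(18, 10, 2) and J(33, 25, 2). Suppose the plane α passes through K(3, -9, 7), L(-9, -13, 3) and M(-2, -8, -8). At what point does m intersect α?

A direction vector for m is J − N = (15, 15, 0).
KL = (-12, -4, -4), KM = (-5, 1, -15); a normal to α is KL × KM = (64, -160, -32).
Using K: α has equation 64x - 160y - 32z = 1408.
Substitute r = (18, 10, 2) + t(15, 15, 0) into the plane: -512 + (-1440)t = 1408, so t = -4/3.
Intersection: (18, 10, 2) + (-4/3)·(15, 15, 0) = (-2, -10, 2).

(-2, -10, 2)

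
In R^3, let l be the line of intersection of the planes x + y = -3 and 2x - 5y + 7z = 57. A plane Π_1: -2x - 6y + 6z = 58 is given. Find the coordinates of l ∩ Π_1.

Direction of l: (1, 1, 0) × (2, -5, 7) = (7, -7, -7).
A point on l: solving the two plane equations with x = -6 gives (-6, 3, 12).
Substitute r = (-6, 3, 12) + t(7, -7, -7) into the plane: 66 + (-14)t = 58, so t = 4/7.
Intersection: (-6, 3, 12) + (4/7)·(7, -7, -7) = (-2, -1, 8).

(-2, -1, 8)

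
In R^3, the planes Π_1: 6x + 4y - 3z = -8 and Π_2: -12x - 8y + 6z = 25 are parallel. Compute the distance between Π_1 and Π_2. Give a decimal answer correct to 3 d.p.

0.576

Rescale Π_2 by 1/(-2): 6x + 4y - 3z = -25/2. Then distance = |-8 − (-25/2)| / √61 ≈ 0.576.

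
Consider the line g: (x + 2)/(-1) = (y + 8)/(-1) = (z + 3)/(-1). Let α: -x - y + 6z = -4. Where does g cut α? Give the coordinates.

(-1, -7, -2)

g has direction (-1, -1, -1) through (-2, -8, -3).
Substitute r = (-2, -8, -3) + t(-1, -1, -1) into the plane: -8 + (-4)t = -4, so t = -1.
Intersection: (-2, -8, -3) + (-1)·(-1, -1, -1) = (-1, -7, -2).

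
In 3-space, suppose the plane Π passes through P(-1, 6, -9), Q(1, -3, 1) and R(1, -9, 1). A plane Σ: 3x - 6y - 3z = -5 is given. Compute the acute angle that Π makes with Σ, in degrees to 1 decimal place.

PQ = (2, -9, 10), PR = (2, -15, 10); a normal to Π is PQ × PR = (60, 0, -12).
Using P: Π has equation 60x - 12z = 48.
cos θ = |n₁·n₂| / (|n₁||n₂|) = |216| / (√3744 · √54).
θ = arccos(0.48038) ≈ 61.3°.

61.3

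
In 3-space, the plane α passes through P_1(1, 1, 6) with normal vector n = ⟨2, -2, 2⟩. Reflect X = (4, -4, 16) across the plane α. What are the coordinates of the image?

(-8, 8, 4)

α: n·r = n·P_1 gives 2x - 2y + 2z = 12.
λ = (n·X − d)/|n|² = (48 − 12)/12 = 3.
Reflection = X − 2λn = (4, -4, 16) − 6·(2, -2, 2) = (-8, 8, 4).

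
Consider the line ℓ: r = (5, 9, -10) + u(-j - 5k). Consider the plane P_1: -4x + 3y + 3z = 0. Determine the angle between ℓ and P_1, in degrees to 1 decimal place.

37.3

sin θ = |n·v| / (|n||v|) = |-18| / (√34 · √26) = 0.60541.
θ ≈ 37.3°.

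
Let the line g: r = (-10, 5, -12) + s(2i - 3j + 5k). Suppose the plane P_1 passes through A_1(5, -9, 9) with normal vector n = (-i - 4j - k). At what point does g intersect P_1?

(-2, -7, 8)

P_1: n·r = n·A_1 gives -x - 4y - z = 22.
Substitute r = (-10, 5, -12) + t(2, -3, 5) into the plane: 2 + 5t = 22, so t = 4.
Intersection: (-10, 5, -12) + 4·(2, -3, 5) = (-2, -7, 8).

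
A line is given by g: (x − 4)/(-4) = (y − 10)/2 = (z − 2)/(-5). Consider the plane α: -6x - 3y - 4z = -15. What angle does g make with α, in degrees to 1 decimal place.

g has direction (-4, 2, -5) through (4, 10, 2).
sin θ = |n·v| / (|n||v|) = |38| / (√61 · √45) = 0.72529.
θ ≈ 46.5°.

46.5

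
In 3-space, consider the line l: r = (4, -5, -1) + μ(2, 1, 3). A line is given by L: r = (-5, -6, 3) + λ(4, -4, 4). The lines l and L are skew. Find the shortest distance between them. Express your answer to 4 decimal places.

Common perpendicular direction n = (2, 1, 3) × (4, -4, 4) = (16, 4, -12).
With w = (-5, -6, 3) − (4, -5, -1) = (-9, -1, 4), w · n = -196.
Distance = |w · n| / |n| = |-196| / √416 ≈ 9.6097.

9.6097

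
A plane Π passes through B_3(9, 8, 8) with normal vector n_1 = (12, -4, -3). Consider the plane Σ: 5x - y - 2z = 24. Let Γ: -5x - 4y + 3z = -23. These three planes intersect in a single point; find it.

(3, -1, -4)

Π: n_1·r = n_1·B_3 gives 12x - 4y - 3z = 52.
Solving the 3×3 linear system 12x - 4y - 3z = 52, 5x - y - 2z = 24, -5x - 4y + 3z = -23 (e.g. by elimination or Cramer's rule, determinant = -37) gives (3, -1, -4).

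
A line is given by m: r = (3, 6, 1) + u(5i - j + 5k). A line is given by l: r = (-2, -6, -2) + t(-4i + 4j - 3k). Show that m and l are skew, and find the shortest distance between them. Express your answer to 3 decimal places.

4.063

Common perpendicular direction n = (5, -1, 5) × (-4, 4, -3) = (-17, -5, 16).
With w = (-2, -6, -2) − (3, 6, 1) = (-5, -12, -3), w · n = 97.
Since n ≠ 0 the lines are not parallel, and w · n = 97 ≠ 0 so they do not intersect; hence they are skew.
Distance = |w · n| / |n| = |97| / √570 ≈ 4.063.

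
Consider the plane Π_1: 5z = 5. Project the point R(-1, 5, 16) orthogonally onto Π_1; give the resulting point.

(-1, 5, 1)

Foot = R − λn with λ = (n·R − d)/|n|² = (80 − 5)/25 = 3.
Foot = (-1, 5, 16) − 3·(0, 0, 5) = (-1, 5, 1).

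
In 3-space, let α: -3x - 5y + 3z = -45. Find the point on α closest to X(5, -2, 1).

Foot = X − λn with λ = (n·X − d)/|n|² = (-2 − (-45))/43 = 1.
Foot = (5, -2, 1) − 1·(-3, -5, 3) = (8, 3, -2).

(8, 3, -2)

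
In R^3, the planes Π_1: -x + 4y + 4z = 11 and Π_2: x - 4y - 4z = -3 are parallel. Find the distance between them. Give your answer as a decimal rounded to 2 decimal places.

1.39

Rescale Π_2 by 1/(-1): -x + 4y + 4z = 3. Then distance = |11 − 3| / √33 ≈ 1.39.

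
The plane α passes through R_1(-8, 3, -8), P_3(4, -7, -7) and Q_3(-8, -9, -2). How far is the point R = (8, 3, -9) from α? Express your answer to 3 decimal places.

R_1P_3 = (12, -10, 1), R_1Q_3 = (0, -12, 6); a normal to α is R_1P_3 × R_1Q_3 = (-48, -72, -144).
Using R_1: α has equation -48x - 72y - 144z = 1320.
n·R − d = (-48)·(8) + (-72)·(3) + (-144)·(-9) − 1320 = -624; |n| = √28224.
Distance = |-624| / √28224 = 624/√28224 ≈ 3.714.

3.714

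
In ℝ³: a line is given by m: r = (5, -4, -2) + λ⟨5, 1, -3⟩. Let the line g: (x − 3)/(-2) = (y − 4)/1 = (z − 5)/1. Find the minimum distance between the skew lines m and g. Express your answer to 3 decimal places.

6.031

g has direction (-2, 1, 1) through (3, 4, 5).
Common perpendicular direction n = (5, 1, -3) × (-2, 1, 1) = (4, 1, 7).
With w = (3, 4, 5) − (5, -4, -2) = (-2, 8, 7), w · n = 49.
Distance = |w · n| / |n| = |49| / √66 ≈ 6.031.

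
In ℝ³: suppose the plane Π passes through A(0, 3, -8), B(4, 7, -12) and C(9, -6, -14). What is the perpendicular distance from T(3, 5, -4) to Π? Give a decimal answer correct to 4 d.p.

AB = (4, 4, -4), AC = (9, -9, -6); a normal to Π is AB × AC = (-60, -12, -72).
Using A: Π has equation -60x - 12y - 72z = 540.
n·T − d = (-60)·(3) + (-12)·(5) + (-72)·(-4) − 540 = -492; |n| = √8928.
Distance = |-492| / √8928 = 492/√8928 ≈ 5.2070.

5.2070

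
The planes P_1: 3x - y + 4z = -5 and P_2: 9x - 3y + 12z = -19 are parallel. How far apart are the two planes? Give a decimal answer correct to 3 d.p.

Rescale P_2 by 1/3: 3x - y + 4z = -19/3. Then distance = |-5 − (-19/3)| / √26 ≈ 0.261.

0.261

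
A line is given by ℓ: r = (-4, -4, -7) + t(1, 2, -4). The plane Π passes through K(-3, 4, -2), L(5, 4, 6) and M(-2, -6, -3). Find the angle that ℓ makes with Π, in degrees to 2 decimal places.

KL = (8, 0, 8), KM = (1, -10, -1); a normal to Π is KL × KM = (80, 16, -80).
Using K: Π has equation 80x + 16y - 80z = -16.
sin θ = |n·v| / (|n||v|) = |432| / (√13056 · √21) = 0.82503.
θ ≈ 55.59°.

55.59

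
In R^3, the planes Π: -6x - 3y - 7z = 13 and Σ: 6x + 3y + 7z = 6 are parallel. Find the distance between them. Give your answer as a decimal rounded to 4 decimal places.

1.9597

Rescale Σ by 1/(-1): -6x - 3y - 7z = -6. Then distance = |13 − (-6)| / √94 ≈ 1.9597.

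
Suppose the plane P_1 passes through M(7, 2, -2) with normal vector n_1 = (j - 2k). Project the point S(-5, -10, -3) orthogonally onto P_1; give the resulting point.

P_1: n_1·r = n_1·M gives y - 2z = 6.
Foot = S − λn with λ = (n·S − d)/|n|² = (-4 − 6)/5 = -2.
Foot = (-5, -10, -3) − (-2)·(0, 1, -2) = (-5, -8, -7).

(-5, -8, -7)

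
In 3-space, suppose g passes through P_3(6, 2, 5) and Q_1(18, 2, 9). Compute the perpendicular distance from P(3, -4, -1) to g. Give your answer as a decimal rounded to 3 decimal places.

A direction vector for g is Q_1 − P_3 = (12, 0, 4).
Taking (6, 2, 5) on g with direction v = (12, 0, 4): w = P − (6, 2, 5) = (-3, -6, -6), and w × v = (-24, -60, 72).
Distance = |w × v| / |v| = √9360 / √160 ≈ 7.649.

7.649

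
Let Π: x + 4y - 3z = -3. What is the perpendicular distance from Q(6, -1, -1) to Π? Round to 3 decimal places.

n·Q − d = (1)·(6) + (4)·(-1) + (-3)·(-1) − (-3) = 8; |n| = √26.
Distance = |8| / √26 = 8/√26 ≈ 1.569.

1.569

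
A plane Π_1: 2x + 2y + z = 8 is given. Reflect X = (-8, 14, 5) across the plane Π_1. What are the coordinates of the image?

(-12, 10, 3)

λ = (n·X − d)/|n|² = (17 − 8)/9 = 1.
Reflection = X − 2λn = (-8, 14, 5) − 2·(2, 2, 1) = (-12, 10, 3).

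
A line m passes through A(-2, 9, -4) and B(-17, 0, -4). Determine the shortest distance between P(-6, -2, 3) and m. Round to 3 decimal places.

A direction vector for m is B − A = (-15, -9, 0).
Taking (-2, 9, -4) on m with direction v = (-15, -9, 0): w = P − (-2, 9, -4) = (-4, -11, 7), and w × v = (63, -105, -129).
Distance = |w × v| / |v| = √31635 / √306 ≈ 10.168.

10.168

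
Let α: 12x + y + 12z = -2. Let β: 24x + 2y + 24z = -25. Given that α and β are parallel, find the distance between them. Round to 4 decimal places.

Rescale β by 1/2: 12x + y + 12z = -25/2. Then distance = |-2 − (-25/2)| / √289 ≈ 0.6176.

0.6176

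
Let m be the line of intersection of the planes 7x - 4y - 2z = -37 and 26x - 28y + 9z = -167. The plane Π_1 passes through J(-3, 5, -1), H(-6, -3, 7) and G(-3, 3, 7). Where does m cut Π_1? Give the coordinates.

Direction of m: (7, -4, -2) × (26, -28, 9) = (-92, -115, -92).
A point on m: solving the two plane equations with x = -1 gives (-1, 6, 3).
JH = (-3, -8, 8), JG = (0, -2, 8); a normal to Π_1 is JH × JG = (-48, 24, 6).
Using J: Π_1 has equation -48x + 24y + 6z = 258.
Substitute r = (-1, 6, 3) + t(-92, -115, -92) into the plane: 210 + 1104t = 258, so t = 1/23.
Intersection: (-1, 6, 3) + (1/23)·(-92, -115, -92) = (-5, 1, -1).

(-5, 1, -1)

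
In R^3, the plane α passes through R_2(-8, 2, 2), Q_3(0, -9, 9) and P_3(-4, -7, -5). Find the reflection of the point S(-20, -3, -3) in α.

R_2Q_3 = (8, -11, 7), R_2P_3 = (4, -9, -7); a normal to α is R_2Q_3 × R_2P_3 = (140, 84, -28).
Using R_2: α has equation 140x + 84y - 28z = -1008.
λ = (n·S − d)/|n|² = (-2968 − (-1008))/27440 = -1/14.
Reflection = S − 2λn = (-20, -3, -3) − (-1/7)·(140, 84, -28) = (0, 9, -7).

(0, 9, -7)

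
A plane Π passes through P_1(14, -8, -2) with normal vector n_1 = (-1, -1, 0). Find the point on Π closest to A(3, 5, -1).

Π: n_1·r = n_1·P_1 gives -x - y = -6.
Foot = A − λn with λ = (n·A − d)/|n|² = (-8 − (-6))/2 = -1.
Foot = (3, 5, -1) − (-1)·(-1, -1, 0) = (2, 4, -1).

(2, 4, -1)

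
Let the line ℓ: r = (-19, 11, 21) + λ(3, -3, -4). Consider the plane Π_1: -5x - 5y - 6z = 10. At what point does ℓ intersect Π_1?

(-7, -1, 5)

Substitute r = (-19, 11, 21) + t(3, -3, -4) into the plane: -86 + 24t = 10, so t = 4.
Intersection: (-19, 11, 21) + 4·(3, -3, -4) = (-7, -1, 5).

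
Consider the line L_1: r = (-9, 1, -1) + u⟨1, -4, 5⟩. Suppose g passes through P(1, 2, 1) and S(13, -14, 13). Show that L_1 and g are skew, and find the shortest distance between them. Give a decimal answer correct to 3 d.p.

A direction vector for g is S − P = (12, -16, 12).
Common perpendicular direction n = (1, -4, 5) × (12, -16, 12) = (32, 48, 32).
With w = (1, 2, 1) − (-9, 1, -1) = (10, 1, 2), w · n = 432.
Since n ≠ 0 the lines are not parallel, and w · n = 432 ≠ 0 so they do not intersect; hence they are skew.
Distance = |w · n| / |n| = |432| / √4352 ≈ 6.548.

6.548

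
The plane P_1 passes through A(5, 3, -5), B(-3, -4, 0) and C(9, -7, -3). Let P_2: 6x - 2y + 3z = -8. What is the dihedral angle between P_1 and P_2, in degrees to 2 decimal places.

AB = (-8, -7, 5), AC = (4, -10, 2); a normal to P_1 is AB × AC = (36, 36, 108).
Using A: P_1 has equation 36x + 36y + 108z = -252.
cos θ = |n₁·n₂| / (|n₁||n₂|) = |468| / (√14256 · √49).
θ = arccos(0.55995) ≈ 55.95°.

55.95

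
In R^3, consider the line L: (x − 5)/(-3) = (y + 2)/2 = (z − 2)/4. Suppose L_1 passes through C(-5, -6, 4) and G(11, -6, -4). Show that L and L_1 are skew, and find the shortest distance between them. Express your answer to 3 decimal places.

L has direction (-3, 2, 4) through (5, -2, 2).
A direction vector for L_1 is G − C = (16, 0, -8).
Common perpendicular direction n = (-3, 2, 4) × (16, 0, -8) = (-16, 40, -32).
With w = (-5, -6, 4) − (5, -2, 2) = (-10, -4, 2), w · n = -64.
Since n ≠ 0 the lines are not parallel, and w · n = -64 ≠ 0 so they do not intersect; hence they are skew.
Distance = |w · n| / |n| = |-64| / √2880 ≈ 1.193.

1.193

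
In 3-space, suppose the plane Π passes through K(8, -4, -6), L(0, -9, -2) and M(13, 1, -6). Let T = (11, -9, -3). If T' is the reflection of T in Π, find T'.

KL = (-8, -5, 4), KM = (5, 5, 0); a normal to Π is KL × KM = (-20, 20, -15).
Using K: Π has equation -20x + 20y - 15z = -150.
λ = (n·T − d)/|n|² = (-355 − (-150))/1025 = -1/5.
Reflection = T − 2λn = (11, -9, -3) − (-2/5)·(-20, 20, -15) = (3, -1, -9).

(3, -1, -9)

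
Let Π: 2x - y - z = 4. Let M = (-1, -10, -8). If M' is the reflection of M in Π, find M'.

λ = (n·M − d)/|n|² = (16 − 4)/6 = 2.
Reflection = M − 2λn = (-1, -10, -8) − 4·(2, -1, -1) = (-9, -6, -4).

(-9, -6, -4)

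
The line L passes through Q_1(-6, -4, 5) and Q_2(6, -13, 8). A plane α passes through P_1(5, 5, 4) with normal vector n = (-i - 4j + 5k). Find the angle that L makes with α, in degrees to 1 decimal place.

A direction vector for L is Q_2 − Q_1 = (12, -9, 3).
α: n·r = n·P_1 gives -x - 4y + 5z = -5.
sin θ = |n·v| / (|n||v|) = |39| / (√42 · √234) = 0.39340.
θ ≈ 23.2°.

23.2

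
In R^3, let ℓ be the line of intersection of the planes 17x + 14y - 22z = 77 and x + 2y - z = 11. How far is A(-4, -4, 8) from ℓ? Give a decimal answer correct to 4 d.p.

Direction of ℓ: (17, 14, -22) × (1, 2, -1) = (30, -5, 20).
A point on ℓ: solving the two plane equations with x = 3 gives (3, 5, 2).
Taking (3, 5, 2) on ℓ with direction v = (30, -5, 20): w = A − (3, 5, 2) = (-7, -9, 6), and w × v = (-150, 320, 305).
Distance = |w × v| / |v| = √217925 / √1325 ≈ 12.8247.

12.8247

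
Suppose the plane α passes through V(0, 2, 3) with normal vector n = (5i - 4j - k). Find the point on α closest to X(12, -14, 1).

α: n·r = n·V gives 5x - 4y - z = -11.
Foot = X − λn with λ = (n·X − d)/|n|² = (115 − (-11))/42 = 3.
Foot = (12, -14, 1) − 3·(5, -4, -1) = (-3, -2, 4).

(-3, -2, 4)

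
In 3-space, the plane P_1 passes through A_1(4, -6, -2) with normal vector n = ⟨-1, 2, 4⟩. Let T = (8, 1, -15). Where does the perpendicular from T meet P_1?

(6, 5, -7)

P_1: n·r = n·A_1 gives -x + 2y + 4z = -24.
Foot = T − λn with λ = (n·T − d)/|n|² = (-66 − (-24))/21 = -2.
Foot = (8, 1, -15) − (-2)·(-1, 2, 4) = (6, 5, -7).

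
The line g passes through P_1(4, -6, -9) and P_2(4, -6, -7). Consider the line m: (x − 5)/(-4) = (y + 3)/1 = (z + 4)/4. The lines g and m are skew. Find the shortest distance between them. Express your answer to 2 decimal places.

A direction vector for g is P_2 − P_1 = (0, 0, 2).
m has direction (-4, 1, 4) through (5, -3, -4).
Common perpendicular direction n = (0, 0, 2) × (-4, 1, 4) = (-2, -8, 0).
With w = (5, -3, -4) − (4, -6, -9) = (1, 3, 5), w · n = -26.
Distance = |w · n| / |n| = |-26| / √68 ≈ 3.15.

3.15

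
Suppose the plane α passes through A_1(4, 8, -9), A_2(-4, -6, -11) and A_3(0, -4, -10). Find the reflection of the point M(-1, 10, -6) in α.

(1, 10, -14)

A_1A_2 = (-8, -14, -2), A_1A_3 = (-4, -12, -1); a normal to α is A_1A_2 × A_1A_3 = (-10, 0, 40).
Using A_1: α has equation -10x + 40z = -400.
λ = (n·M − d)/|n|² = (-230 − (-400))/1700 = 1/10.
Reflection = M − 2λn = (-1, 10, -6) − (1/5)·(-10, 0, 40) = (1, 10, -14).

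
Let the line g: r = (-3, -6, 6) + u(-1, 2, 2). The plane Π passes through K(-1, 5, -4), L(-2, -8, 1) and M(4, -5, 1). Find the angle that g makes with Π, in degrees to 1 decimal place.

KL = (-1, -13, 5), KM = (5, -10, 5); a normal to Π is KL × KM = (-15, 30, 75).
Using K: Π has equation -15x + 30y + 75z = -135.
sin θ = |n·v| / (|n||v|) = |225| / (√6750 · √9) = 0.91287.
θ ≈ 65.9°.

65.9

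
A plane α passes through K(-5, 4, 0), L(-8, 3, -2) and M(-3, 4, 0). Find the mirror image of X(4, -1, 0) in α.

(4, 7, -4)

KL = (-3, -1, -2), KM = (2, 0, 0); a normal to α is KL × KM = (0, -4, 2).
Using K: α has equation -4y + 2z = -16.
λ = (n·X − d)/|n|² = (4 − (-16))/20 = 1.
Reflection = X − 2λn = (4, -1, 0) − 2·(0, -4, 2) = (4, 7, -4).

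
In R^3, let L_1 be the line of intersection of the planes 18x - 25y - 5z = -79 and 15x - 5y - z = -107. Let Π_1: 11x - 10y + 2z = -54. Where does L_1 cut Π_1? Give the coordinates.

(-8, -3, 2)

Direction of L_1: (18, -25, -5) × (15, -5, -1) = (0, -57, 285).
A point on L_1: solving the two plane equations with y = -5 gives (-8, -5, 12).
Substitute r = (-8, -5, 12) + t(0, -57, 285) into the plane: -14 + 1140t = -54, so t = -2/57.
Intersection: (-8, -5, 12) + (-2/57)·(0, -57, 285) = (-8, -3, 2).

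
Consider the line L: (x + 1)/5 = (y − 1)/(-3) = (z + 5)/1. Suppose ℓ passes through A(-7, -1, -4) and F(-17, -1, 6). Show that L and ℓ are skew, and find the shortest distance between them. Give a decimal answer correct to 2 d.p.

L has direction (5, -3, 1) through (-1, 1, -5).
A direction vector for ℓ is F − A = (-10, 0, 10).
Common perpendicular direction n = (5, -3, 1) × (-10, 0, 10) = (-30, -60, -30).
With w = (-7, -1, -4) − (-1, 1, -5) = (-6, -2, 1), w · n = 270.
Since n ≠ 0 the lines are not parallel, and w · n = 270 ≠ 0 so they do not intersect; hence they are skew.
Distance = |w · n| / |n| = |270| / √5400 ≈ 3.67.

3.67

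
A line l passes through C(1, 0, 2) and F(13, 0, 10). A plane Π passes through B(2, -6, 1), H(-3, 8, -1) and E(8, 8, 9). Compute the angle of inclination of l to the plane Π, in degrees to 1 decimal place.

8.5

A direction vector for l is F − C = (12, 0, 8).
BH = (-5, 14, -2), BE = (6, 14, 8); a normal to Π is BH × BE = (140, 28, -154).
Using B: Π has equation 140x + 28y - 154z = -42.
sin θ = |n·v| / (|n||v|) = |448| / (√44100 · √208) = 0.14792.
θ ≈ 8.5°.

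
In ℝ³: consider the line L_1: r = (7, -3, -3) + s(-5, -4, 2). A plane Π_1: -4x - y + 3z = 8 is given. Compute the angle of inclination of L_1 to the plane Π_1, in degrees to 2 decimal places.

61.29

sin θ = |n·v| / (|n||v|) = |30| / (√26 · √45) = 0.87706.
θ ≈ 61.29°.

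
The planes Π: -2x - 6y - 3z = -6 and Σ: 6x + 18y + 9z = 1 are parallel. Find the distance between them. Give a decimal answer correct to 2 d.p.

Rescale Σ by 1/(-3): -2x - 6y - 3z = -1/3. Then distance = |-6 − (-1/3)| / √49 ≈ 0.81.

0.81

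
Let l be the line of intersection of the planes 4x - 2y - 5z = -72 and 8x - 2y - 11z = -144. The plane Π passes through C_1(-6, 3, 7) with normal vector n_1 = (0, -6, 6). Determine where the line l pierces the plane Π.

Direction of l: (4, -2, -5) × (8, -2, -11) = (12, 4, 8).
A point on l: solving the two plane equations with x = 3 gives (3, 7, 14).
Π: n_1·r = n_1·C_1 gives -6y + 6z = 24.
Substitute r = (3, 7, 14) + t(12, 4, 8) into the plane: 42 + 24t = 24, so t = -3/4.
Intersection: (3, 7, 14) + (-3/4)·(12, 4, 8) = (-6, 4, 8).

(-6, 4, 8)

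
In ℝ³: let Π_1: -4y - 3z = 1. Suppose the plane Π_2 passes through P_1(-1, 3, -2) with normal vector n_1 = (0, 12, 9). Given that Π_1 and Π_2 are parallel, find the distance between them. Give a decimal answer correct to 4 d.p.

Π_2: n_1·r = n_1·P_1 gives 12y + 9z = 18.
Rescale Π_2 by 1/(-3): -4y - 3z = -6. Then distance = |1 − (-6)| / √25 ≈ 1.4000.

1.4000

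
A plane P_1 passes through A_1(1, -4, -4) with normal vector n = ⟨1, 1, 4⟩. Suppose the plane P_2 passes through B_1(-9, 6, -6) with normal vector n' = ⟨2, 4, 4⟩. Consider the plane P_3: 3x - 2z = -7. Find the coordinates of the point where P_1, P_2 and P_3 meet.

P_1: n·r = n·A_1 gives x + y + 4z = -19.
P_2: n'·r = n'·B_1 gives 2x + 4y + 4z = -18.
Solving the 3×3 linear system x + y + 4z = -19, 2x + 4y + 4z = -18, 3x - 2z = -7 (e.g. by elimination or Cramer's rule, determinant = -40) gives (-5, 2, -4).

(-5, 2, -4)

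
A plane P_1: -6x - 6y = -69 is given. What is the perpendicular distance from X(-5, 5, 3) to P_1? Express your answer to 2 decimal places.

n·X − d = (-6)·(-5) + (-6)·(5) + (0)·(3) − (-69) = 69; |n| = √72.
Distance = |69| / √72 = 69/√72 ≈ 8.13.

8.13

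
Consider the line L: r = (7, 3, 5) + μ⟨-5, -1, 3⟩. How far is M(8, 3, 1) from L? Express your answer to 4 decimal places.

2.9568

Taking (7, 3, 5) on L with direction v = (-5, -1, 3): w = M − (7, 3, 5) = (1, 0, -4), and w × v = (-4, 17, -1).
Distance = |w × v| / |v| = √306 / √35 ≈ 2.9568.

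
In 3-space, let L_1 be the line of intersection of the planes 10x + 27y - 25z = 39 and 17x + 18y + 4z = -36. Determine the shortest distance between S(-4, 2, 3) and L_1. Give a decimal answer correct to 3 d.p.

Direction of L_1: (10, 27, -25) × (17, 18, 4) = (558, -465, -279).
A point on L_1: solving the two plane equations with x = -4 gives (-4, 2, -1).
Taking (-4, 2, -1) on L_1 with direction v = (558, -465, -279): w = S − (-4, 2, -1) = (0, 0, 4), and w × v = (1860, 2232, 0).
Distance = |w × v| / |v| = √8441424 / √605430 ≈ 3.734.

3.734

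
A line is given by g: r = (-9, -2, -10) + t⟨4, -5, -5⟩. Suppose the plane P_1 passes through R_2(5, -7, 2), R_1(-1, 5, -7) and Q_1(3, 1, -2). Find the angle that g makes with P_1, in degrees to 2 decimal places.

61.47

R_2R_1 = (-6, 12, -9), R_2Q_1 = (-2, 8, -4); a normal to P_1 is R_2R_1 × R_2Q_1 = (24, -6, -24).
Using R_2: P_1 has equation 24x - 6y - 24z = 114.
sin θ = |n·v| / (|n||v|) = |246| / (√1188 · √66) = 0.87853.
θ ≈ 61.47°.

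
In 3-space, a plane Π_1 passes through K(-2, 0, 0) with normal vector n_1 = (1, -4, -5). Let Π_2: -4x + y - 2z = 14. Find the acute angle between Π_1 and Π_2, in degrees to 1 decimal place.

Π_1: n_1·r = n_1·K gives x - 4y - 5z = -2.
cos θ = |n₁·n₂| / (|n₁||n₂|) = |2| / (√42 · √21).
θ = arccos(0.06734) ≈ 86.1°.

86.1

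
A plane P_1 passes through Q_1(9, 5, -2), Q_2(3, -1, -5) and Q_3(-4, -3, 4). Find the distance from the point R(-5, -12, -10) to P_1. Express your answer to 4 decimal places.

1.9379

Q_1Q_2 = (-6, -6, -3), Q_1Q_3 = (-13, -8, 6); a normal to P_1 is Q_1Q_2 × Q_1Q_3 = (-60, 75, -30).
Using Q_1: P_1 has equation -60x + 75y - 30z = -105.
n·R − d = (-60)·(-5) + (75)·(-12) + (-30)·(-10) − (-105) = -195; |n| = √10125.
Distance = |-195| / √10125 = 195/√10125 ≈ 1.9379.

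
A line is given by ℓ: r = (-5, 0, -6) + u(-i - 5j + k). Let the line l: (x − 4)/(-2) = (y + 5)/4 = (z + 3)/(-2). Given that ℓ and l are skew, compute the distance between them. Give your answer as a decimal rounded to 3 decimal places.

l has direction (-2, 4, -2) through (4, -5, -3).
Common perpendicular direction n = (-1, -5, 1) × (-2, 4, -2) = (6, -4, -14).
With w = (4, -5, -3) − (-5, 0, -6) = (9, -5, 3), w · n = 32.
Distance = |w · n| / |n| = |32| / √248 ≈ 2.032.

2.032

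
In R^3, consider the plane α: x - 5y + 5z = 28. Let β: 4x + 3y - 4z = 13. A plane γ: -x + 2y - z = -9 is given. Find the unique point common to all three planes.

Solving the 3×3 linear system x - 5y + 5z = 28, 4x + 3y - 4z = 13, -x + 2y - z = -9 (e.g. by elimination or Cramer's rule, determinant = 20) gives (8, 3, 7).

(8, 3, 7)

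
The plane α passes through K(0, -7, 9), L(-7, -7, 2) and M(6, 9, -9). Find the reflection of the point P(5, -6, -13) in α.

(-7, 12, -1)

KL = (-7, 0, -7), KM = (6, 16, -18); a normal to α is KL × KM = (112, -168, -112).
Using K: α has equation 112x - 168y - 112z = 168.
λ = (n·P − d)/|n|² = (3024 − 168)/53312 = 3/56.
Reflection = P − 2λn = (5, -6, -13) − (3/28)·(112, -168, -112) = (-7, 12, -1).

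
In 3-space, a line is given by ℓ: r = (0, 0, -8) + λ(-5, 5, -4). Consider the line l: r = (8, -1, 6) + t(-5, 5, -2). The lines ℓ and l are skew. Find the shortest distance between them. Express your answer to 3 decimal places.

4.950

Common perpendicular direction n = (-5, 5, -4) × (-5, 5, -2) = (10, 10, 0).
With w = (8, -1, 6) − (0, 0, -8) = (8, -1, 14), w · n = 70.
Distance = |w · n| / |n| = |70| / √200 ≈ 4.950.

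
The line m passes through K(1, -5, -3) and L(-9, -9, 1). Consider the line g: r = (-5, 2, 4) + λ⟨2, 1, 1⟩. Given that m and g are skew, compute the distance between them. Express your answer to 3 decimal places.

A direction vector for m is L − K = (-10, -4, 4).
Common perpendicular direction n = (-10, -4, 4) × (2, 1, 1) = (-8, 18, -2).
With w = (-5, 2, 4) − (1, -5, -3) = (-6, 7, 7), w · n = 160.
Distance = |w · n| / |n| = |160| / √392 ≈ 8.081.

8.081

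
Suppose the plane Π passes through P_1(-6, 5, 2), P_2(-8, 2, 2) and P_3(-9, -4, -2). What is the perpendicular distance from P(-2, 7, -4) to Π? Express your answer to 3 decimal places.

1.294

P_1P_2 = (-2, -3, 0), P_1P_3 = (-3, -9, -4); a normal to Π is P_1P_2 × P_1P_3 = (12, -8, 9).
Using P_1: Π has equation 12x - 8y + 9z = -94.
n·P − d = (12)·(-2) + (-8)·(7) + (9)·(-4) − (-94) = -22; |n| = √289.
Distance = |-22| / √289 = 22/√289 ≈ 1.294.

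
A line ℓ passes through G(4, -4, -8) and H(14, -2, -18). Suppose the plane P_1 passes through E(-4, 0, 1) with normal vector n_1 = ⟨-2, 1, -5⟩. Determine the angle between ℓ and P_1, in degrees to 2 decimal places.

A direction vector for ℓ is H − G = (10, 2, -10).
P_1: n_1·r = n_1·E gives -2x + y - 5z = 3.
sin θ = |n·v| / (|n||v|) = |32| / (√30 · √204) = 0.40905.
θ ≈ 24.15°.

24.15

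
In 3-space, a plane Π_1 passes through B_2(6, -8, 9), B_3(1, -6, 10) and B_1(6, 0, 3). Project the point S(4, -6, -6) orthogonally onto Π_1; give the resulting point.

(8, 0, 2)

B_2B_3 = (-5, 2, 1), B_2B_1 = (0, 8, -6); a normal to Π_1 is B_2B_3 × B_2B_1 = (-20, -30, -40).
Using B_2: Π_1 has equation -20x - 30y - 40z = -240.
Foot = S − λn with λ = (n·S − d)/|n|² = (340 − (-240))/2900 = 1/5.
Foot = (4, -6, -6) − (1/5)·(-20, -30, -40) = (8, 0, 2).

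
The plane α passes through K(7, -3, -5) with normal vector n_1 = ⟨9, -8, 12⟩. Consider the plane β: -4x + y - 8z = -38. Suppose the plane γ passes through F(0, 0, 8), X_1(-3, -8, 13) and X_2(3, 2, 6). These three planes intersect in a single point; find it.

α: n_1·r = n_1·K gives 9x - 8y + 12z = 27.
FX_1 = (-3, -8, 5), FX_2 = (3, 2, -2); a normal to γ is FX_1 × FX_2 = (6, 9, 18).
Using F: γ has equation 6x + 9y + 18z = 144.
Solving the 3×3 linear system 9x - 8y + 12z = 27, -4x + y - 8z = -38, 6x + 9y + 18z = 144 (e.g. by elimination or Cramer's rule, determinant = 114) gives (3, 6, 4).

(3, 6, 4)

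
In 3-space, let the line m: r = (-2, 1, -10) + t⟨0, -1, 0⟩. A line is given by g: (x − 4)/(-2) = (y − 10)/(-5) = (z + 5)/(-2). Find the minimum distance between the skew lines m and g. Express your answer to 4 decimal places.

0.7071

g has direction (-2, -5, -2) through (4, 10, -5).
Common perpendicular direction n = (0, -1, 0) × (-2, -5, -2) = (2, 0, -2).
With w = (4, 10, -5) − (-2, 1, -10) = (6, 9, 5), w · n = 2.
Distance = |w · n| / |n| = |2| / √8 ≈ 0.7071.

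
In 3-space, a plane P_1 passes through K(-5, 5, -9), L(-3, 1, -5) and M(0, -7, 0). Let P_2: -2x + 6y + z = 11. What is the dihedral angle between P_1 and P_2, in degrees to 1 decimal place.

78.7

KL = (2, -4, 4), KM = (5, -12, 9); a normal to P_1 is KL × KM = (12, 2, -4).
Using K: P_1 has equation 12x + 2y - 4z = -14.
cos θ = |n₁·n₂| / (|n₁||n₂|) = |-16| / (√164 · √41).
θ = arccos(0.19512) ≈ 78.7°.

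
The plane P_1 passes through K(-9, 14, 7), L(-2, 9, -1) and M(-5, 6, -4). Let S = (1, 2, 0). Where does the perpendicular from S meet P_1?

(0, 7, -4)

KL = (7, -5, -8), KM = (4, -8, -11); a normal to P_1 is KL × KM = (-9, 45, -36).
Using K: P_1 has equation -9x + 45y - 36z = 459.
Foot = S − λn with λ = (n·S − d)/|n|² = (81 − 459)/3402 = -1/9.
Foot = (1, 2, 0) − (-1/9)·(-9, 45, -36) = (0, 7, -4).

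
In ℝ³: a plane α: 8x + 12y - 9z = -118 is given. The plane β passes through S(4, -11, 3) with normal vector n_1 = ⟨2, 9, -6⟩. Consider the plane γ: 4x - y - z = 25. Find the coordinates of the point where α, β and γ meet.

β: n_1·r = n_1·S gives 2x + 9y - 6z = -109.
Solving the 3×3 linear system 8x + 12y - 9z = -118, 2x + 9y - 6z = -109, 4x - y - z = 25 (e.g. by elimination or Cramer's rule, determinant = -42) gives (7, -7, 10).

(7, -7, 10)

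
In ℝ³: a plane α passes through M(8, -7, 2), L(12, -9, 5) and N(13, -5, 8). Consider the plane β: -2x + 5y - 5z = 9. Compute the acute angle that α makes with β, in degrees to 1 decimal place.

ML = (4, -2, 3), MN = (5, 2, 6); a normal to α is ML × MN = (-18, -9, 18).
Using M: α has equation -18x - 9y + 18z = -45.
cos θ = |n₁·n₂| / (|n₁||n₂|) = |-99| / (√729 · √54).
θ = arccos(0.49897) ≈ 60.1°.

60.1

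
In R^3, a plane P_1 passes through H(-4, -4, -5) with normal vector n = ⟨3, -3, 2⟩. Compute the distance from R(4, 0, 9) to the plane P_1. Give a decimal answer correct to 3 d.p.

P_1: n·r = n·H gives 3x - 3y + 2z = -10.
n·R − d = (3)·(4) + (-3)·(0) + (2)·(9) − (-10) = 40; |n| = √22.
Distance = |40| / √22 = 40/√22 ≈ 8.528.

8.528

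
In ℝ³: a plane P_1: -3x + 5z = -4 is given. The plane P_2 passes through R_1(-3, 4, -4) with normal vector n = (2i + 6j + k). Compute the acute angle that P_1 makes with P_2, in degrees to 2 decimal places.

88.47

P_2: n·r = n·R_1 gives 2x + 6y + z = 14.
cos θ = |n₁·n₂| / (|n₁||n₂|) = |-1| / (√34 · √41).
θ = arccos(0.02678) ≈ 88.47°.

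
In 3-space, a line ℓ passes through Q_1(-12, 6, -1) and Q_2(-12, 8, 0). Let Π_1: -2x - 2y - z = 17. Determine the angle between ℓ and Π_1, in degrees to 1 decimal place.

A direction vector for ℓ is Q_2 − Q_1 = (0, 2, 1).
sin θ = |n·v| / (|n||v|) = |-5| / (√9 · √5) = 0.74536.
θ ≈ 48.2°.

48.2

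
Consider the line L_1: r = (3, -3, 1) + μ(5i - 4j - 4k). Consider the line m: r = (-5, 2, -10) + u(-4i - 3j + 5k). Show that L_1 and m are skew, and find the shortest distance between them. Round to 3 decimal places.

Common perpendicular direction n = (5, -4, -4) × (-4, -3, 5) = (-32, -9, -31).
With w = (-5, 2, -10) − (3, -3, 1) = (-8, 5, -11), w · n = 552.
Since n ≠ 0 the lines are not parallel, and w · n = 552 ≠ 0 so they do not intersect; hence they are skew.
Distance = |w · n| / |n| = |552| / √2066 ≈ 12.144.

12.144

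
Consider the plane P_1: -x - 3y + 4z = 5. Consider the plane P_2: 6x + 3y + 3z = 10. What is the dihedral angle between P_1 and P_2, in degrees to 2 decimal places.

cos θ = |n₁·n₂| / (|n₁||n₂|) = |-3| / (√26 · √54).
θ = arccos(0.08006) ≈ 85.41°.

85.41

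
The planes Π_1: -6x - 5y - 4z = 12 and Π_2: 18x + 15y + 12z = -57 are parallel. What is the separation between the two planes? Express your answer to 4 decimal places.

Rescale Π_2 by 1/(-3): -6x - 5y - 4z = 19. Then distance = |12 − 19| / √77 ≈ 0.7977.

0.7977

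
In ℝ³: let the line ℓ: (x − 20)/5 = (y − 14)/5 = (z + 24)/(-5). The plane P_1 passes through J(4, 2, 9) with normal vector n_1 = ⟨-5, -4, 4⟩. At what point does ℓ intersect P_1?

(0, -6, -4)

ℓ has direction (5, 5, -5) through (20, 14, -24).
P_1: n_1·r = n_1·J gives -5x - 4y + 4z = 8.
Substitute r = (20, 14, -24) + t(5, 5, -5) into the plane: -252 + (-65)t = 8, so t = -4.
Intersection: (20, 14, -24) + (-4)·(5, 5, -5) = (0, -6, -4).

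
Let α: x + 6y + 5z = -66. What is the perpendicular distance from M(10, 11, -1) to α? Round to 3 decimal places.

17.399

n·M − d = (1)·(10) + (6)·(11) + (5)·(-1) − (-66) = 137; |n| = √62.
Distance = |137| / √62 = 137/√62 ≈ 17.399.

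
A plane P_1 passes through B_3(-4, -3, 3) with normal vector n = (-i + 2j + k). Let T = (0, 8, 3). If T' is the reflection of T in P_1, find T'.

P_1: n·r = n·B_3 gives -x + 2y + z = 1.
λ = (n·T − d)/|n|² = (19 − 1)/6 = 3.
Reflection = T − 2λn = (0, 8, 3) − 6·(-1, 2, 1) = (6, -4, -3).

(6, -4, -3)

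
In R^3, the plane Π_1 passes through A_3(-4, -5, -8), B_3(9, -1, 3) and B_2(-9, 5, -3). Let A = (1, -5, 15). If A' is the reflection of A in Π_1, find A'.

(13, 11, -5)

A_3B_3 = (13, 4, 11), A_3B_2 = (-5, 10, 5); a normal to Π_1 is A_3B_3 × A_3B_2 = (-90, -120, 150).
Using A_3: Π_1 has equation -90x - 120y + 150z = -240.
λ = (n·A − d)/|n|² = (2760 − (-240))/45000 = 1/15.
Reflection = A − 2λn = (1, -5, 15) − (2/15)·(-90, -120, 150) = (13, 11, -5).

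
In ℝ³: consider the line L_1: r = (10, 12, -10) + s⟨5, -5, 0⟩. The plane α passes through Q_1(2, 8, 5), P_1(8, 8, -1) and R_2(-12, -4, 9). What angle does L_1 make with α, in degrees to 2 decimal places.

Q_1P_1 = (6, 0, -6), Q_1R_2 = (-14, -12, 4); a normal to α is Q_1P_1 × Q_1R_2 = (-72, 60, -72).
Using Q_1: α has equation -72x + 60y - 72z = -24.
sin θ = |n·v| / (|n||v|) = |-660| / (√13968 · √50) = 0.78975.
θ ≈ 52.16°.

52.16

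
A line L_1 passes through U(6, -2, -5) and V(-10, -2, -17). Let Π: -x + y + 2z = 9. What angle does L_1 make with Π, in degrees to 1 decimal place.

9.4

A direction vector for L_1 is V − U = (-16, 0, -12).
sin θ = |n·v| / (|n||v|) = |-8| / (√6 · √400) = 0.16330.
θ ≈ 9.4°.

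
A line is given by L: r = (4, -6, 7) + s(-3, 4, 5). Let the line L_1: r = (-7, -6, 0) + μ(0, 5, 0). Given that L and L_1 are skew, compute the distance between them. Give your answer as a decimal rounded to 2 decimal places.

Common perpendicular direction n = (-3, 4, 5) × (0, 5, 0) = (-25, 0, -15).
With w = (-7, -6, 0) − (4, -6, 7) = (-11, 0, -7), w · n = 380.
Distance = |w · n| / |n| = |380| / √850 ≈ 13.03.

13.03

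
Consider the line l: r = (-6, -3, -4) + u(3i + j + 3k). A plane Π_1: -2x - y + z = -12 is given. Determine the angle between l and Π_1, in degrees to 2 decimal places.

sin θ = |n·v| / (|n||v|) = |-4| / (√6 · √19) = 0.37463.
θ ≈ 22.00°.

22.00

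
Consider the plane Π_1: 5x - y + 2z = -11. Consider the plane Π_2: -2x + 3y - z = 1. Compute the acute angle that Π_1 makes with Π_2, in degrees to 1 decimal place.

cos θ = |n₁·n₂| / (|n₁||n₂|) = |-15| / (√30 · √14).
θ = arccos(0.73193) ≈ 43.0°.

43.0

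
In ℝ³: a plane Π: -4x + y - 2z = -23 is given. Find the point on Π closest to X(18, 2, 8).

Foot = X − λn with λ = (n·X − d)/|n|² = (-86 − (-23))/21 = -3.
Foot = (18, 2, 8) − (-3)·(-4, 1, -2) = (6, 5, 2).

(6, 5, 2)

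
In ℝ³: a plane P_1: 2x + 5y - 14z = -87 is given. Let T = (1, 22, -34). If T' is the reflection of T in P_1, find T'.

(-11, -8, 50)

λ = (n·T − d)/|n|² = (588 − (-87))/225 = 3.
Reflection = T − 2λn = (1, 22, -34) − 6·(2, 5, -14) = (-11, -8, 50).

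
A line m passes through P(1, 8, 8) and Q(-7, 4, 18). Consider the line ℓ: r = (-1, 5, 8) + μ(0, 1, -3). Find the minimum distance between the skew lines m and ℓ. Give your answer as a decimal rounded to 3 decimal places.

A direction vector for m is Q − P = (-8, -4, 10).
Common perpendicular direction n = (-8, -4, 10) × (0, 1, -3) = (2, -24, -8).
With w = (-1, 5, 8) − (1, 8, 8) = (-2, -3, 0), w · n = 68.
Distance = |w · n| / |n| = |68| / √644 ≈ 2.680.

2.680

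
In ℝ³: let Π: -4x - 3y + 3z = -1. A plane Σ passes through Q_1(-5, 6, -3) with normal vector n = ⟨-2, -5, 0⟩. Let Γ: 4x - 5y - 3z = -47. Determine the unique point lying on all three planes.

Σ: n·r = n·Q_1 gives -2x - 5y = -20.
Solving the 3×3 linear system -4x - 3y + 3z = -1, -2x - 5y = -20, 4x - 5y - 3z = -47 (e.g. by elimination or Cramer's rule, determinant = 48) gives (-5, 6, -1).

(-5, 6, -1)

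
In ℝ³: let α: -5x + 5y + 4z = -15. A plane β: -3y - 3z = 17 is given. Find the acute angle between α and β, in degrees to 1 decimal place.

38.4

cos θ = |n₁·n₂| / (|n₁||n₂|) = |-27| / (√66 · √18).
θ = arccos(0.78335) ≈ 38.4°.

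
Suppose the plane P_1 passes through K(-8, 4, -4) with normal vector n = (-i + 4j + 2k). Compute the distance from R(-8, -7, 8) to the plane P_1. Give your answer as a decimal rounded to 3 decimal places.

P_1: n·r = n·K gives -x + 4y + 2z = 16.
n·R − d = (-1)·(-8) + (4)·(-7) + (2)·(8) − 16 = -20; |n| = √21.
Distance = |-20| / √21 = 20/√21 ≈ 4.364.

4.364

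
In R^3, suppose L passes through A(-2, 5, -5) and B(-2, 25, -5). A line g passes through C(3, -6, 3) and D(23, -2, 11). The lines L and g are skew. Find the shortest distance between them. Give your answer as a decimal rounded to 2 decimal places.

A direction vector for L is B − A = (0, 20, 0).
A direction vector for g is D − C = (20, 4, 8).
Common perpendicular direction n = (0, 20, 0) × (20, 4, 8) = (160, 0, -400).
With w = (3, -6, 3) − (-2, 5, -5) = (5, -11, 8), w · n = -2400.
Distance = |w · n| / |n| = |-2400| / √185600 ≈ 5.57.

5.57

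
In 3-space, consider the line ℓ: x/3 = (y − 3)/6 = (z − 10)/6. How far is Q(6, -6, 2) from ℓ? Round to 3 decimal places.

9.690

ℓ has direction (3, 6, 6) through (0, 3, 10).
Taking (0, 3, 10) on ℓ with direction v = (3, 6, 6): w = Q − (0, 3, 10) = (6, -9, -8), and w × v = (-6, -60, 63).
Distance = |w × v| / |v| = √7605 / √81 ≈ 9.690.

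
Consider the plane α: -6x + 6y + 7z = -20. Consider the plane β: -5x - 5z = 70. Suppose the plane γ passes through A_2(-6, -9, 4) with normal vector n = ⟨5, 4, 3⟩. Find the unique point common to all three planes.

(-6, 0, -8)

γ: n·r = n·A_2 gives 5x + 4y + 3z = -54.
Solving the 3×3 linear system -6x + 6y + 7z = -20, -5x - 5z = 70, 5x + 4y + 3z = -54 (e.g. by elimination or Cramer's rule, determinant = -320) gives (-6, 0, -8).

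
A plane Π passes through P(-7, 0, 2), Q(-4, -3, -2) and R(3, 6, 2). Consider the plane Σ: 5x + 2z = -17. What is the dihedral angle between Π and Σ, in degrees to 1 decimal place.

PQ = (3, -3, -4), PR = (10, 6, 0); a normal to Π is PQ × PR = (24, -40, 48).
Using P: Π has equation 24x - 40y + 48z = -72.
cos θ = |n₁·n₂| / (|n₁||n₂|) = |216| / (√4480 · √29).
θ = arccos(0.59926) ≈ 53.2°.

53.2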